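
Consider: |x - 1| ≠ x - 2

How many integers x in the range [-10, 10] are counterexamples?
Over all integers in [-10, 10], LHS − RHS is always positive; it is smallest at x = 1, where it equals 1:
x = 1: LHS = |1 - 1| = |0| = 0, RHS = 1 - 2 = -1; 0 ≠ -1 — holds
At the ends of the range:
x = -10: LHS = |(-10) - 1| = |-11| = 11, RHS = (-10) - 2 = -12; 11 ≠ -12 — holds
x = 10: LHS = |10 - 1| = |9| = 9, RHS = 10 - 2 = 8; 9 ≠ 8 — holds
Hence LHS − RHS is never 0, i.e. the two sides are never equal, so the relation holds for every integer in [-10, 10].

No counterexample appears in that range.

Answer: 0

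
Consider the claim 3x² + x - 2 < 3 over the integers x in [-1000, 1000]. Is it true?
The claim fails at x = 2:
x = 2: LHS = 3·2² + 2 - 2 = 12; 12 < 3 — FAILS

Because a single integer refutes it, the statement is false.

Answer: False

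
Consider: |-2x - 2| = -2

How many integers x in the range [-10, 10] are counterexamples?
Counterexamples in [-10, 10]: {-10, -9, -8, -7, -6, -5, -4, -3, -2, -1, 0, 1, 2, 3, 4, 5, 6, 7, 8, 9, 10}.

Counting them gives 21 values.

Answer: 21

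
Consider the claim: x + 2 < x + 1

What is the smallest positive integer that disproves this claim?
Testing positive integers:
x = 1: LHS = 1 + 2 = 3, RHS = 1 + 1 = 2; 3 < 2 — FAILS  ← smallest positive counterexample

Answer: x = 1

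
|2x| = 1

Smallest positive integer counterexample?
Testing positive integers:
x = 1: LHS = |2·1| = |2| = 2; 2 = 1 — FAILS  ← smallest positive counterexample

Answer: x = 1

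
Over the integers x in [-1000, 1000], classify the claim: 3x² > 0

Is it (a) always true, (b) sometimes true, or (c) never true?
Holds at x = 1: LHS = 3·1² = 3; 3 > 0 — holds
Fails at x = 0: LHS = 3·0² = 0; 0 > 0 — FAILS
It is satisfied by some integers in the range but not all.

Answer: Sometimes true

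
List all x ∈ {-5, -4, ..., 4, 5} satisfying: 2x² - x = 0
Holds for: {0}
Fails for: {-5, -4, -3, -2, -1, 1, 2, 3, 4, 5}

Answer: {0}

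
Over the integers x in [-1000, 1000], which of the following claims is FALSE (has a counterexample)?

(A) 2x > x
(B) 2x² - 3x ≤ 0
(A) x = 0: LHS = 2·0 = 0; 0 > 0 — FAILS
(B) x = -1: LHS = 2·(-1)² - 3·(-1) = 5; 5 ≤ 0 — FAILS

Answer: Both A and B are false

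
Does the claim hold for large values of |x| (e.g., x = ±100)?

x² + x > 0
x = 100: LHS = 100² + 100 = 10100; 10100 > 0 — holds
x = -100: LHS = (-100)² + (-100) = 9900; 9900 > 0 — holds

Answer: Yes, holds for both x = 100 and x = -100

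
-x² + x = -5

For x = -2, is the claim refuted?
Substitute x = -2 into the relation:
x = -2: LHS = -(-2)² + (-2) = -6; -6 = -5 — FAILS

Since the claim fails at x = -2, this value is a counterexample.

Answer: Yes, x = -2 is a counterexample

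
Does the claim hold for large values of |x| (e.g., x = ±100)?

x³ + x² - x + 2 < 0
x = 100: LHS = 100³ + 100² - 100 + 2 = 1009902; 1009902 < 0 — FAILS
x = -100: LHS = (-100)³ + (-100)² - (-100) + 2 = -989898; -989898 < 0 — holds

Answer: Partially: fails for x = 100, holds for x = -100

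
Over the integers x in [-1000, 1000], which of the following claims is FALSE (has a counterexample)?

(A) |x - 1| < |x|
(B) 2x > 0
(A) x = 0: LHS = |0 - 1| = |-1| = 1, RHS = |0| = 0; 1 < 0 — FAILS
(B) x = 0: LHS = 2·0 = 0; 0 > 0 — FAILS

Answer: Both A and B are false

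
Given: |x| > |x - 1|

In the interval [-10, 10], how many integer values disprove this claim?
Counterexamples in [-10, 10]: {-10, -9, -8, -7, -6, -5, -4, -3, -2, -1, 0}.

Counting them gives 11 values.

Answer: 11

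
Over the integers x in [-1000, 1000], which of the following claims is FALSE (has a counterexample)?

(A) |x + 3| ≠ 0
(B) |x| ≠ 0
(A) x = -3: LHS = |(-3) + 3| = |0| = 0; 0 ≠ 0 — FAILS
(B) x = 0: LHS = |0| = 0; 0 ≠ 0 — FAILS

Answer: Both A and B are false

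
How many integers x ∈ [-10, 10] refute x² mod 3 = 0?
Counterexamples in [-10, 10]: {-10, -8, -7, -5, -4, -2, -1, 1, 2, 4, 5, 7, 8, 10}.

Counting them gives 14 values.

Answer: 14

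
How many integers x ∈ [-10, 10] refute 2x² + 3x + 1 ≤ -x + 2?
Counterexamples in [-10, 10]: {-10, -9, -8, -7, -6, -5, -4, -3, 1, 2, 3, 4, 5, 6, 7, 8, 9, 10}.

Counting them gives 18 values.

Answer: 18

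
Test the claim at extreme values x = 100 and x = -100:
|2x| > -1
x = 100: LHS = |2·100| = |200| = 200; 200 > -1 — holds
x = -100: LHS = |2·(-100)| = |-200| = 200; 200 > -1 — holds

Answer: Yes, holds for both x = 100 and x = -100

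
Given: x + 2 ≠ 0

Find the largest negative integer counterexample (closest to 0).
Testing negative integers from -1 downward:
x = -1: LHS = (-1) + 2 = 1; 1 ≠ 0 — holds
x = -2: LHS = (-2) + 2 = 0; 0 ≠ 0 — FAILS  ← closest negative counterexample to 0

Answer: x = -2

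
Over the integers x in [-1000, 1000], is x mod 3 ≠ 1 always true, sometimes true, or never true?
Holds at x = 0: LHS = 0 mod 3 = 0; 0 ≠ 1 — holds
Fails at x = 1: LHS = 1 mod 3 = 1; 1 ≠ 1 — FAILS
It is satisfied by some integers in the range but not all.

Answer: Sometimes true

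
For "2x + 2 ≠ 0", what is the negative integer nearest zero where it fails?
Testing negative integers from -1 downward:
x = -1: LHS = 2·(-1) + 2 = 0; 0 ≠ 0 — FAILS  ← closest negative counterexample to 0

Answer: x = -1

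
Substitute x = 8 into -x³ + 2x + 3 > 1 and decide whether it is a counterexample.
Substitute x = 8 into the relation:
x = 8: LHS = -8³ + 2·8 + 3 = -493; -493 > 1 — FAILS

Since the claim fails at x = 8, this value is a counterexample.

Answer: Yes, x = 8 is a counterexample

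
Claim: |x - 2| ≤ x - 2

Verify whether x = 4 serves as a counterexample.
Substitute x = 4 into the relation:
x = 4: LHS = |4 - 2| = |2| = 2, RHS = 4 - 2 = 2; 2 ≤ 2 — holds

The claim holds here, so x = 4 is not a counterexample. (A counterexample exists elsewhere, e.g. x = 0.)

Answer: No, x = 4 is not a counterexample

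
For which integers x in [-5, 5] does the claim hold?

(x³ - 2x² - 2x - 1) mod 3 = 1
Holds for: {-4, -1, 2, 5}
Fails for: {-5, -3, -2, 0, 1, 3, 4}

Answer: {-4, -1, 2, 5}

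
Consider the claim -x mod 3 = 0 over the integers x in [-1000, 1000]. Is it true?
The claim fails at x = 1:
x = 1: LHS = (-1) mod 3 = 2; 2 = 0 — FAILS

Because a single integer refutes it, the statement is false.

Answer: False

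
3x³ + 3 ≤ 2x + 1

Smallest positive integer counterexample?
Testing positive integers:
x = 1: LHS = 3·1³ + 3 = 6, RHS = 2·1 + 1 = 3; 6 ≤ 3 — FAILS  ← smallest positive counterexample

Answer: x = 1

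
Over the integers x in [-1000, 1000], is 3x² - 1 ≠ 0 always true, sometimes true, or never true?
Track d = LHS − RHS over the integers in [-1000, 1000]. Equality would need d = 0, but d changes sign only between consecutive integers, jumping over 0:
x = -1: LHS = 3·(-1)² - 1 = 2; 2 ≠ 0 — holds  (d = 2)
x = 0: LHS = 3·0² - 1 = -1; -1 ≠ 0 — holds  (d = -1)
x = 0: LHS = 3·0² - 1 = -1; -1 ≠ 0 — holds  (d = -1)
x = 1: LHS = 3·1² - 1 = 2; 2 ≠ 0 — holds  (d = 2)
Away from these crossings d keeps a constant sign, and checking every integer in [-1000, 1000] confirms d ≠ 0 throughout. Hence the two sides are never equal, so the relation holds for every integer in [-1000, 1000].

No counterexample exists.

Answer: Always true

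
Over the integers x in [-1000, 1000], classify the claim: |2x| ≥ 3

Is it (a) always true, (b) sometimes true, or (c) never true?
Holds at x = 2: LHS = |2·2| = |4| = 4; 4 ≥ 3 — holds
Fails at x = 0: LHS = |2·0| = |0| = 0; 0 ≥ 3 — FAILS
It is satisfied by some integers in the range but not all.

Answer: Sometimes true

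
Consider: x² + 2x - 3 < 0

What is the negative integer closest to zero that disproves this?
Testing negative integers from -1 downward:
x = -1: LHS = (-1)² + 2·(-1) - 3 = -4; -4 < 0 — holds
x = -2: LHS = (-2)² + 2·(-2) - 3 = -3; -3 < 0 — holds
x = -3: LHS = (-3)² + 2·(-3) - 3 = 0; 0 < 0 — FAILS  ← closest negative counterexample to 0

Answer: x = -3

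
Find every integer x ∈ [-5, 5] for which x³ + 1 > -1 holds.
Holds for: {-1, 0, 1, 2, 3, 4, 5}
Fails for: {-5, -4, -3, -2}

Answer: {-1, 0, 1, 2, 3, 4, 5}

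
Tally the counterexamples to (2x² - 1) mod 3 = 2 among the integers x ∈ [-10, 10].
Counterexamples in [-10, 10]: {-10, -8, -7, -5, -4, -2, -1, 1, 2, 4, 5, 7, 8, 10}.

Counting them gives 14 values.

Answer: 14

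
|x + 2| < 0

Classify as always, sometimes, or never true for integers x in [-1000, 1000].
An absolute value is never negative, so the left side is ≥ 0 for every x, while the right side is 0. Tightest case in [-1000, 1000] is x = -2:
x = -2: LHS = |(-2) + 2| = |0| = 0; 0 < 0 — FAILS
Hence LHS − RHS is never negative, i.e. LHS ≥ RHS throughout, so the claimed relation (<) fails for every integer in [-1000, 1000].

No integer in the range satisfies it.

Answer: Never true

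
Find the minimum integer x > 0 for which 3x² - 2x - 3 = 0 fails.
Testing positive integers:
x = 1: LHS = 3·1² - 2·1 - 3 = -2; -2 = 0 — FAILS  ← smallest positive counterexample

Answer: x = 1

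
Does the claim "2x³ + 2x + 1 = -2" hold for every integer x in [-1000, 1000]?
The claim fails at x = 0:
x = 0: LHS = 2·0³ + 2·0 + 1 = 1; 1 = -2 — FAILS

Because a single integer refutes it, the statement is false.

Answer: False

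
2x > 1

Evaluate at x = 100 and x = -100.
x = 100: LHS = 2·100 = 200; 200 > 1 — holds
x = -100: LHS = 2·(-100) = -200; -200 > 1 — FAILS

Answer: Partially: holds for x = 100, fails for x = -100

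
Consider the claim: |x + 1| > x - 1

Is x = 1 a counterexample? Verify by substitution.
Substitute x = 1 into the relation:
x = 1: LHS = |1 + 1| = |2| = 2, RHS = 1 - 1 = 0; 2 > 0 — holds

The relation holds at x = 1, so it is not a counterexample.

Answer: No, x = 1 is not a counterexample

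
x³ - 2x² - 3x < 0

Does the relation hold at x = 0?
x = 0: LHS = 0³ - 2·0² - 3·0 = 0; 0 < 0 — FAILS

The relation fails at x = 0, so x = 0 is a counterexample.

Answer: No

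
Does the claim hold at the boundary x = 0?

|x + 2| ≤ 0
x = 0: LHS = |0 + 2| = |2| = 2; 2 ≤ 0 — FAILS

The relation fails at x = 0, so x = 0 is a counterexample.

Answer: No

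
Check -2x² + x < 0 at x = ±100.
x = 100: LHS = -2·100² + 100 = -19900; -19900 < 0 — holds
x = -100: LHS = -2·(-100)² + (-100) = -20100; -20100 < 0 — holds

Answer: Yes, holds for both x = 100 and x = -100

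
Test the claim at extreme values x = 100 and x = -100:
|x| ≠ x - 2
x = 100: LHS = |100| = 100, RHS = 100 - 2 = 98; 100 ≠ 98 — holds
x = -100: LHS = |-100| = 100, RHS = (-100) - 2 = -102; 100 ≠ -102 — holds

Answer: Yes, holds for both x = 100 and x = -100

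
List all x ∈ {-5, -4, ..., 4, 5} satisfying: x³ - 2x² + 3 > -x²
Holds for: {-1, 0, 1, 2, 3, 4, 5}
Fails for: {-5, -4, -3, -2}

Answer: {-1, 0, 1, 2, 3, 4, 5}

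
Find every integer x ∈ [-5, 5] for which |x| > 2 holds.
Holds for: {-5, -4, -3, 3, 4, 5}
Fails for: {-2, -1, 0, 1, 2}

Answer: {-5, -4, -3, 3, 4, 5}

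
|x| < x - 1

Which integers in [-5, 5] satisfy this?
Over all integers in [-5, 5], LHS − RHS is smallest at x = 0, where it equals 1:
x = 0: LHS = |0| = 0, RHS = 0 - 1 = -1; 0 < -1 — FAILS
At the ends of the range:
x = -5: LHS = |-5| = 5, RHS = (-5) - 1 = -6; 5 < -6 — FAILS
x = 5: LHS = |5| = 5, RHS = 5 - 1 = 4; 5 < 4 — FAILS
Hence LHS − RHS is never negative, i.e. LHS ≥ RHS throughout, so the claimed relation (<) fails for every integer in [-5, 5].

Answer: None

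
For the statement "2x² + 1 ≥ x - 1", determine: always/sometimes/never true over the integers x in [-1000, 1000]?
Over all integers in [-1000, 1000], LHS − RHS is smallest at x = 0, where it equals 2:
x = 0: LHS = 2·0² + 1 = 1, RHS = 0 - 1 = -1; 1 ≥ -1 — holds
At the ends of the range:
x = -1000: LHS = 2·(-1000)² + 1 = 2000001, RHS = (-1000) - 1 = -1001; 2000001 ≥ -1001 — holds
x = 1000: LHS = 2·1000² + 1 = 2000001, RHS = 1000 - 1 = 999; 2000001 ≥ 999 — holds
Hence LHS − RHS is never negative, i.e. LHS ≥ RHS throughout, so the relation holds for every integer in [-1000, 1000].

No counterexample exists.

Answer: Always true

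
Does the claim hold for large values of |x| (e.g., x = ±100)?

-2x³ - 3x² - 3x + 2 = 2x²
x = 100: LHS = -2·100³ - 3·100² - 3·100 + 2 = -2030298, RHS = 2·100² = 20000; -2030298 = 20000 — FAILS
x = -100: LHS = -2·(-100)³ - 3·(-100)² - 3·(-100) + 2 = 1970302, RHS = 2·(-100)² = 20000; 1970302 = 20000 — FAILS

Answer: No, fails for both x = 100 and x = -100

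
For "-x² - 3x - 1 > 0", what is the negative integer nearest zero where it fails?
Testing negative integers from -1 downward:
x = -1: LHS = -(-1)² - 3·(-1) - 1 = 1; 1 > 0 — holds
x = -2: LHS = -(-2)² - 3·(-2) - 1 = 1; 1 > 0 — holds
x = -3: LHS = -(-3)² - 3·(-3) - 1 = -1; -1 > 0 — FAILS  ← closest negative counterexample to 0

Answer: x = -3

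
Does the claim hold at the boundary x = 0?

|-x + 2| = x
x = 0: LHS = |-0 + 2| = |2| = 2; 2 = 0 — FAILS

The relation fails at x = 0, so x = 0 is a counterexample.

Answer: No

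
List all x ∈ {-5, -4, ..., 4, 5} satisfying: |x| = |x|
LHS − RHS = 0 at every integer in [-5, 5]; the two sides always agree. For instance:
x = -5: LHS = |-5| = 5, RHS = |-5| = 5; 5 = 5 — holds
x = 0: LHS = |0| = 0, RHS = |0| = 0; 0 = 0 — holds
x = 5: LHS = |5| = 5, RHS = |5| = 5; 5 = 5 — holds
The sides are never unequal, so the relation holds for every integer in [-5, 5].

Answer: All integers in [-5, 5]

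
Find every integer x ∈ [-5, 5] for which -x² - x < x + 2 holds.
Over all integers in [-5, 5], LHS − RHS is largest at x = -1, where it equals -1:
x = -1: LHS = -(-1)² - (-1) = 0, RHS = (-1) + 2 = 1; 0 < 1 — holds
At the ends of the range:
x = -5: LHS = -(-5)² - (-5) = -20, RHS = (-5) + 2 = -3; -20 < -3 — holds
x = 5: LHS = -5² - 5 = -30, RHS = 5 + 2 = 7; -30 < 7 — holds
Hence LHS − RHS is never zero or positive, i.e. LHS < RHS throughout, so the relation holds for every integer in [-5, 5].

Answer: All integers in [-5, 5]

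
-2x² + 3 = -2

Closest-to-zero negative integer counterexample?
Testing negative integers from -1 downward:
x = -1: LHS = -2·(-1)² + 3 = 1; 1 = -2 — FAILS  ← closest negative counterexample to 0

Answer: x = -1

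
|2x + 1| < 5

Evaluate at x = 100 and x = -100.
x = 100: LHS = |2·100 + 1| = |201| = 201; 201 < 5 — FAILS
x = -100: LHS = |2·(-100) + 1| = |-199| = 199; 199 < 5 — FAILS

Answer: No, fails for both x = 100 and x = -100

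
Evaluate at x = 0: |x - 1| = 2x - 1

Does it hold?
x = 0: LHS = |0 - 1| = |-1| = 1, RHS = 2·0 - 1 = -1; 1 = -1 — FAILS

The relation fails at x = 0, so x = 0 is a counterexample.

Answer: No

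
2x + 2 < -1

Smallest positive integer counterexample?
Testing positive integers:
x = 1: LHS = 2·1 + 2 = 4; 4 < -1 — FAILS  ← smallest positive counterexample

Answer: x = 1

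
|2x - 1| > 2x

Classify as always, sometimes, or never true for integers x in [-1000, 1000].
Holds at x = 0: LHS = |2·0 - 1| = |-1| = 1, RHS = 2·0 = 0; 1 > 0 — holds
Fails at x = 1: LHS = |2·1 - 1| = |1| = 1, RHS = 2·1 = 2; 1 > 2 — FAILS
It is satisfied by some integers in the range but not all.

Answer: Sometimes true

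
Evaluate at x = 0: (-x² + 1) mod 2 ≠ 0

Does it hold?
x = 0: LHS = (-0² + 1) mod 2 = 1 mod 2 = 1; 1 ≠ 0 — holds

The relation is satisfied at x = 0.

Answer: Yes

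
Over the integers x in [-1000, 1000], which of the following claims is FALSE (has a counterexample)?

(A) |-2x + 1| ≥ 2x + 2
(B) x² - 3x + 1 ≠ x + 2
(A) x = 0: LHS = |-2·0 + 1| = |1| = 1, RHS = 2·0 + 2 = 2; 1 ≥ 2 — FAILS

(B) Track d = LHS − RHS over the integers in [-1000, 1000]. Equality would need d = 0, but d changes sign only between consecutive integers, jumping over 0:
x = -1: LHS = (-1)² - 3·(-1) + 1 = 5, RHS = (-1) + 2 = 1; 5 ≠ 1 — holds  (d = 4)
x = 0: LHS = 0² - 3·0 + 1 = 1, RHS = 0 + 2 = 2; 1 ≠ 2 — holds  (d = -1)
x = 4: LHS = 4² - 3·4 + 1 = 5, RHS = 4 + 2 = 6; 5 ≠ 6 — holds  (d = -1)
x = 5: LHS = 5² - 3·5 + 1 = 11, RHS = 5 + 2 = 7; 11 ≠ 7 — holds  (d = 4)
Away from these crossings d keeps a constant sign, and checking every integer in [-1000, 1000] confirms d ≠ 0 throughout. Hence the two sides are never equal, so the relation holds for every integer in [-1000, 1000].

Only (A) has a counterexample.

Answer: A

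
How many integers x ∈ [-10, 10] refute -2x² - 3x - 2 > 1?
Counterexamples in [-10, 10]: {-10, -9, -8, -7, -6, -5, -4, -3, -2, -1, 0, 1, 2, 3, 4, 5, 6, 7, 8, 9, 10}.

Counting them gives 21 values.

Answer: 21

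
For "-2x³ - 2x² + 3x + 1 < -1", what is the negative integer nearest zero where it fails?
Testing negative integers from -1 downward:
x = -1: LHS = -2·(-1)³ - 2·(-1)² + 3·(-1) + 1 = -2; -2 < -1 — holds
x = -2: LHS = -2·(-2)³ - 2·(-2)² + 3·(-2) + 1 = 3; 3 < -1 — FAILS  ← closest negative counterexample to 0

Answer: x = -2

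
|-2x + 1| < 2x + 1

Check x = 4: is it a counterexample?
Substitute x = 4 into the relation:
x = 4: LHS = |-2·4 + 1| = |-7| = 7, RHS = 2·4 + 1 = 9; 7 < 9 — holds

The claim holds here, so x = 4 is not a counterexample. (A counterexample exists elsewhere, e.g. x = 0.)

Answer: No, x = 4 is not a counterexample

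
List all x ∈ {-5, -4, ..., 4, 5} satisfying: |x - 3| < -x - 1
Over all integers in [-5, 5], LHS − RHS is smallest at x = 0, where it equals 4:
x = 0: LHS = |0 - 3| = |-3| = 3, RHS = -0 - 1 = -1; 3 < -1 — FAILS
At the ends of the range:
x = -5: LHS = |(-5) - 3| = |-8| = 8, RHS = -(-5) - 1 = 4; 8 < 4 — FAILS
x = 5: LHS = |5 - 3| = |2| = 2, RHS = -5 - 1 = -6; 2 < -6 — FAILS
Hence LHS − RHS is never negative, i.e. LHS ≥ RHS throughout, so the claimed relation (<) fails for every integer in [-5, 5].

Answer: None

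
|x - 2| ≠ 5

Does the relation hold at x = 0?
x = 0: LHS = |0 - 2| = |-2| = 2; 2 ≠ 5 — holds

The relation is satisfied at x = 0.

Answer: Yes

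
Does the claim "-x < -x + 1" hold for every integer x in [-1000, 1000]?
Over all integers in [-1000, 1000], LHS − RHS is largest at x = 0, where it equals -1:
x = 0: LHS = -0 = 0, RHS = -0 + 1 = 1; 0 < 1 — holds
At the ends of the range:
x = -1000: LHS = -(-1000) = 1000, RHS = -(-1000) + 1 = 1001; 1000 < 1001 — holds
x = 1000: RHS = -1000 + 1 = -999; -1000 < -999 — holds
Hence LHS − RHS is never zero or positive, i.e. LHS < RHS throughout, so the relation holds for every integer in [-1000, 1000].

No counterexample exists.

Answer: True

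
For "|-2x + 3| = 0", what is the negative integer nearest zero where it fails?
Testing negative integers from -1 downward:
x = -1: LHS = |-2·(-1) + 3| = |5| = 5; 5 = 0 — FAILS  ← closest negative counterexample to 0

Answer: x = -1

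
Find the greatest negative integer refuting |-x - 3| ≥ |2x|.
Testing negative integers from -1 downward:
x = -1: LHS = |-(-1) - 3| = |-2| = 2, RHS = |2·(-1)| = |-2| = 2; 2 ≥ 2 — holds
x = -2: LHS = |-(-2) - 3| = |-1| = 1, RHS = |2·(-2)| = |-4| = 4; 1 ≥ 4 — FAILS  ← closest negative counterexample to 0

Answer: x = -2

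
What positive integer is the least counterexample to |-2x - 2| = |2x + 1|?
Testing positive integers:
x = 1: LHS = |-2·1 - 2| = |-4| = 4, RHS = |2·1 + 1| = |3| = 3; 4 = 3 — FAILS  ← smallest positive counterexample

Answer: x = 1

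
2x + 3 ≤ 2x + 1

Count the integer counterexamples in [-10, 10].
Counterexamples in [-10, 10]: {-10, -9, -8, -7, -6, -5, -4, -3, -2, -1, 0, 1, 2, 3, 4, 5, 6, 7, 8, 9, 10}.

Counting them gives 21 values.

Answer: 21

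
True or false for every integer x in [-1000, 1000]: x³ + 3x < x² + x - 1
The claim fails at x = 0:
x = 0: LHS = 0³ + 3·0 = 0, RHS = 0² + 0 - 1 = -1; 0 < -1 — FAILS

Because a single integer refutes it, the statement is false.

Answer: False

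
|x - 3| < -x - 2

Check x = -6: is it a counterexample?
Substitute x = -6 into the relation:
x = -6: LHS = |(-6) - 3| = |-9| = 9, RHS = -(-6) - 2 = 4; 9 < 4 — FAILS

Since the claim fails at x = -6, this value is a counterexample.

Answer: Yes, x = -6 is a counterexample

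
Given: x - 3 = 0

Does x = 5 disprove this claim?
Substitute x = 5 into the relation:
x = 5: LHS = 5 - 3 = 2; 2 = 0 — FAILS

Since the claim fails at x = 5, this value is a counterexample.

Answer: Yes, x = 5 is a counterexample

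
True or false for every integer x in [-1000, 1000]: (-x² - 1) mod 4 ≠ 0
For a polynomial with integer coefficients, its value mod 4 depends only on x mod 4, so it suffices to check one representative of each residue class, x = 0, 1, 2, 3:
x = 0: LHS = (-0² - 1) mod 4 = (-1) mod 4 = 3; 3 ≠ 0 — holds
x = 1: LHS = (-1² - 1) mod 4 = (-2) mod 4 = 2; 2 ≠ 0 — holds
x = 2: LHS = (-2² - 1) mod 4 = (-5) mod 4 = 3; 3 ≠ 0 — holds
x = 3: LHS = (-3² - 1) mod 4 = (-10) mod 4 = 2; 2 ≠ 0 — holds
The relation holds in every residue class, so the relation holds for every integer in [-1000, 1000].

No counterexample exists.

Answer: True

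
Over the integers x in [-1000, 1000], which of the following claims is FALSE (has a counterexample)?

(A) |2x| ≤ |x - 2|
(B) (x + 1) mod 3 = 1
(A) x = 1: LHS = |2·1| = |2| = 2, RHS = |1 - 2| = |-1| = 1; 2 ≤ 1 — FAILS
(B) x = 1: LHS = (1 + 1) mod 3 = 2 mod 3 = 2; 2 = 1 — FAILS

Answer: Both A and B are false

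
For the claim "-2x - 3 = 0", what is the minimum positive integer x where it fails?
Testing positive integers:
x = 1: LHS = -2·1 - 3 = -5; -5 = 0 — FAILS  ← smallest positive counterexample

Answer: x = 1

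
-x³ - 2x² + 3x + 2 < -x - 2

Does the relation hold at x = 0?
x = 0: LHS = -0³ - 2·0² + 3·0 + 2 = 2, RHS = -0 - 2 = -2; 2 < -2 — FAILS

The relation fails at x = 0, so x = 0 is a counterexample.

Answer: No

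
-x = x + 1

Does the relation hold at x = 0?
x = 0: LHS = -0 = 0, RHS = 0 + 1 = 1; 0 = 1 — FAILS

The relation fails at x = 0, so x = 0 is a counterexample.

Answer: No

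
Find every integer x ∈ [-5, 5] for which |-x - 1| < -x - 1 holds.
Over all integers in [-5, 5], LHS − RHS is smallest at x = -1, where it equals 0:
x = -1: LHS = |-(-1) - 1| = |0| = 0, RHS = -(-1) - 1 = 0; 0 < 0 — FAILS
At the ends of the range:
x = -5: LHS = |-(-5) - 1| = |4| = 4, RHS = -(-5) - 1 = 4; 4 < 4 — FAILS
x = 5: LHS = |-5 - 1| = |-6| = 6, RHS = -5 - 1 = -6; 6 < -6 — FAILS
Hence LHS − RHS is never negative, i.e. LHS ≥ RHS throughout, so the claimed relation (<) fails for every integer in [-5, 5].

Answer: None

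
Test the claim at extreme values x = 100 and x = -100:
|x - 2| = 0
x = 100: LHS = |100 - 2| = |98| = 98; 98 = 0 — FAILS
x = -100: LHS = |(-100) - 2| = |-102| = 102; 102 = 0 — FAILS

Answer: No, fails for both x = 100 and x = -100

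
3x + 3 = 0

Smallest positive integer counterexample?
Testing positive integers:
x = 1: LHS = 3·1 + 3 = 6; 6 = 0 — FAILS  ← smallest positive counterexample

Answer: x = 1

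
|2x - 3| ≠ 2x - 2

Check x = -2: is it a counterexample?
Substitute x = -2 into the relation:
x = -2: LHS = |2·(-2) - 3| = |-7| = 7, RHS = 2·(-2) - 2 = -6; 7 ≠ -6 — holds

The relation holds at x = -2, so it is not a counterexample.

Answer: No, x = -2 is not a counterexample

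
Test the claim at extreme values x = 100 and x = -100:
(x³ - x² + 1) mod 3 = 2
x = 100: LHS = (100³ - 100² + 1) mod 3 = 990001 mod 3 = 1; 1 = 2 — FAILS
x = -100: LHS = ((-100)³ - (-100)² + 1) mod 3 = (-1009999) mod 3 = 2; 2 = 2 — holds

Answer: Partially: fails for x = 100, holds for x = -100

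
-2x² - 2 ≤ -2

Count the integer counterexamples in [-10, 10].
Over all integers in [-10, 10], LHS − RHS is largest at x = 0, where it equals 0:
x = 0: LHS = -2·0² - 2 = -2; -2 ≤ -2 — holds
At the ends of the range:
x = -10: LHS = -2·(-10)² - 2 = -202; -202 ≤ -2 — holds
x = 10: LHS = -2·10² - 2 = -202; -202 ≤ -2 — holds
Hence LHS − RHS is never positive, i.e. LHS ≤ RHS throughout, so the relation holds for every integer in [-10, 10].

No counterexample appears in that range.

Answer: 0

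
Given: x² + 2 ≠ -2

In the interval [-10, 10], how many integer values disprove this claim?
Over all integers in [-10, 10], LHS − RHS is always positive; it is smallest at x = 0, where it equals 4:
x = 0: LHS = 0² + 2 = 2; 2 ≠ -2 — holds
At the ends of the range:
x = -10: LHS = (-10)² + 2 = 102; 102 ≠ -2 — holds
x = 10: LHS = 10² + 2 = 102; 102 ≠ -2 — holds
Hence LHS − RHS is never 0, i.e. the two sides are never equal, so the relation holds for every integer in [-10, 10].

No counterexample appears in that range.

Answer: 0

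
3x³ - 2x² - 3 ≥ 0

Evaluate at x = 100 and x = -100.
x = 100: LHS = 3·100³ - 2·100² - 3 = 2979997; 2979997 ≥ 0 — holds
x = -100: LHS = 3·(-100)³ - 2·(-100)² - 3 = -3020003; -3020003 ≥ 0 — FAILS

Answer: Partially: holds for x = 100, fails for x = -100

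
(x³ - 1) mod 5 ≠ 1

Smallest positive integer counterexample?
Testing positive integers:
x = 1: LHS = (1³ - 1) mod 5 = 0 mod 5 = 0; 0 ≠ 1 — holds
x = 2: LHS = (2³ - 1) mod 5 = 7 mod 5 = 2; 2 ≠ 1 — holds
x = 3: LHS = (3³ - 1) mod 5 = 26 mod 5 = 1; 1 ≠ 1 — FAILS  ← smallest positive counterexample

Answer: x = 3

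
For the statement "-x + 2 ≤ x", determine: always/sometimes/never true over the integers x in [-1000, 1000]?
Holds at x = 1: LHS = -1 + 2 = 1; 1 ≤ 1 — holds
Fails at x = 0: LHS = -0 + 2 = 2; 2 ≤ 0 — FAILS
It is satisfied by some integers in the range but not all.

Answer: Sometimes true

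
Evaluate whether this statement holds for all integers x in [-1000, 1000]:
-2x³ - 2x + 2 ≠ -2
The claim fails at x = 1:
x = 1: LHS = -2·1³ - 2·1 + 2 = -2; -2 ≠ -2 — FAILS

Because a single integer refutes it, the statement is false.

Answer: False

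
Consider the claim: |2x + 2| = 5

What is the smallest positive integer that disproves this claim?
Testing positive integers:
x = 1: LHS = |2·1 + 2| = |4| = 4; 4 = 5 — FAILS  ← smallest positive counterexample

Answer: x = 1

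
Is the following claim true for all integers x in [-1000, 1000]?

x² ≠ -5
Over all integers in [-1000, 1000], LHS − RHS is always positive; it is smallest at x = 0, where it equals 5:
x = 0: LHS = 0² = 0; 0 ≠ -5 — holds
At the ends of the range:
x = -1000: LHS = (-1000)² = 1000000; 1000000 ≠ -5 — holds
x = 1000: LHS = 1000² = 1000000; 1000000 ≠ -5 — holds
Hence LHS − RHS is never 0, i.e. the two sides are never equal, so the relation holds for every integer in [-1000, 1000].

No counterexample exists.

Answer: True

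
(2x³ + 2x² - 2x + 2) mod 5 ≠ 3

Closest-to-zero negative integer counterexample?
Testing negative integers from -1 downward:
x = -1: LHS = (2·(-1)³ + 2·(-1)² - 2·(-1) + 2) mod 5 = 4 mod 5 = 4; 4 ≠ 3 — holds
x = -2: LHS = (2·(-2)³ + 2·(-2)² - 2·(-2) + 2) mod 5 = (-2) mod 5 = 3; 3 ≠ 3 — FAILS  ← closest negative counterexample to 0

Answer: x = -2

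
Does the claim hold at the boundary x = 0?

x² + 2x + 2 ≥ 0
x = 0: LHS = 0² + 2·0 + 2 = 2; 2 ≥ 0 — holds

The relation is satisfied at x = 0.

Answer: Yes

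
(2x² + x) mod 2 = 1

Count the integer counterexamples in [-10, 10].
Counterexamples in [-10, 10]: {-10, -8, -6, -4, -2, 0, 2, 4, 6, 8, 10}.

Counting them gives 11 values.

Answer: 11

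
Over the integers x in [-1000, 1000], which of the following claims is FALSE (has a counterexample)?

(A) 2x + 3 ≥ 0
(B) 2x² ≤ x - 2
(A) x = -2: LHS = 2·(-2) + 3 = -1; -1 ≥ 0 — FAILS
(B) x = 0: LHS = 2·0² = 0, RHS = 0 - 2 = -2; 0 ≤ -2 — FAILS

Answer: Both A and B are false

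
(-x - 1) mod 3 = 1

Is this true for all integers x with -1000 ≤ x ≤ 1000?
The claim fails at x = 0:
x = 0: LHS = (-0 - 1) mod 3 = (-1) mod 3 = 2; 2 = 1 — FAILS

Because a single integer refutes it, the statement is false.

Answer: False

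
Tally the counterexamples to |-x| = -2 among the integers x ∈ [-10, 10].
Counterexamples in [-10, 10]: {-10, -9, -8, -7, -6, -5, -4, -3, -2, -1, 0, 1, 2, 3, 4, 5, 6, 7, 8, 9, 10}.

Counting them gives 21 values.

Answer: 21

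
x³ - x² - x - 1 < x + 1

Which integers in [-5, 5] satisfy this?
Holds for: {-5, -4, -3, -2, -1, 0, 1, 2}
Fails for: {3, 4, 5}

Answer: {-5, -4, -3, -2, -1, 0, 1, 2}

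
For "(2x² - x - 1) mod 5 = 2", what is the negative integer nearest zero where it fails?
Testing negative integers from -1 downward:
x = -1: LHS = (2·(-1)² - (-1) - 1) mod 5 = 2 mod 5 = 2; 2 = 2 — holds
x = -2: LHS = (2·(-2)² - (-2) - 1) mod 5 = 9 mod 5 = 4; 4 = 2 — FAILS  ← closest negative counterexample to 0

Answer: x = -2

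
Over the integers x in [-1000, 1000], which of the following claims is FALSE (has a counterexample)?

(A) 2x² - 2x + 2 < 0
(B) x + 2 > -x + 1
(A) x = 0: LHS = 2·0² - 2·0 + 2 = 2; 2 < 0 — FAILS
(B) x = -1: LHS = (-1) + 2 = 1, RHS = -(-1) + 1 = 2; 1 > 2 — FAILS

Answer: Both A and B are false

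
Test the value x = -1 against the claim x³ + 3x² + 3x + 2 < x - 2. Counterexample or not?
Substitute x = -1 into the relation:
x = -1: LHS = (-1)³ + 3·(-1)² + 3·(-1) + 2 = 1, RHS = (-1) - 2 = -3; 1 < -3 — FAILS

Since the claim fails at x = -1, this value is a counterexample.

Answer: Yes, x = -1 is a counterexample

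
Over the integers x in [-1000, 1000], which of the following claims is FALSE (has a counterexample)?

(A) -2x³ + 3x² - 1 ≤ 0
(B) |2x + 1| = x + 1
(A) x = -1: LHS = -2·(-1)³ + 3·(-1)² - 1 = 4; 4 ≤ 0 — FAILS
(B) x = 1: LHS = |2·1 + 1| = |3| = 3, RHS = 1 + 1 = 2; 3 = 2 — FAILS

Answer: Both A and B are false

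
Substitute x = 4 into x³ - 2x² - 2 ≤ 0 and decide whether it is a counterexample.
Substitute x = 4 into the relation:
x = 4: LHS = 4³ - 2·4² - 2 = 30; 30 ≤ 0 — FAILS

Since the claim fails at x = 4, this value is a counterexample.

Answer: Yes, x = 4 is a counterexample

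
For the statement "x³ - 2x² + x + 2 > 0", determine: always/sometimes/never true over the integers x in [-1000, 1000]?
Holds at x = 0: LHS = 0³ - 2·0² + 0 + 2 = 2; 2 > 0 — holds
Fails at x = -1: LHS = (-1)³ - 2·(-1)² + (-1) + 2 = -2; -2 > 0 — FAILS
It is satisfied by some integers in the range but not all.

Answer: Sometimes true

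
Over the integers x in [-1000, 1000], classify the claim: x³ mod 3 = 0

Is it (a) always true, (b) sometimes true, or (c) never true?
Holds at x = 0: LHS = (0³) mod 3 = 0 mod 3 = 0; 0 = 0 — holds
Fails at x = 1: LHS = (1³) mod 3 = 1 mod 3 = 1; 1 = 0 — FAILS
It is satisfied by some integers in the range but not all.

Answer: Sometimes true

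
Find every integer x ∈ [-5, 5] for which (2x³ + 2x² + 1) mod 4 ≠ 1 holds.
For a polynomial with integer coefficients, its value mod 4 depends only on x mod 4, so it suffices to check one representative of each residue class, x = 0, 1, 2, 3:
x = 0: LHS = (2·0³ + 2·0² + 1) mod 4 = 1 mod 4 = 1; 1 ≠ 1 — FAILS
x = 1: LHS = (2·1³ + 2·1² + 1) mod 4 = 5 mod 4 = 1; 1 ≠ 1 — FAILS
x = 2: LHS = (2·2³ + 2·2² + 1) mod 4 = 25 mod 4 = 1; 1 ≠ 1 — FAILS
x = 3: LHS = (2·3³ + 2·3² + 1) mod 4 = 73 mod 4 = 1; 1 ≠ 1 — FAILS
The relation fails in every residue class, so the claimed relation (≠) fails for every integer in [-5, 5].

Answer: None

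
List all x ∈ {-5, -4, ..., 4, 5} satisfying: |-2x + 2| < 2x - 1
Holds for: {1, 2, 3, 4, 5}
Fails for: {-5, -4, -3, -2, -1, 0}

Answer: {1, 2, 3, 4, 5}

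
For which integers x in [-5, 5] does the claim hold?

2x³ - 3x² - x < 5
Holds for: {-5, -4, -3, -2, -1, 0, 1, 2}
Fails for: {3, 4, 5}

Answer: {-5, -4, -3, -2, -1, 0, 1, 2}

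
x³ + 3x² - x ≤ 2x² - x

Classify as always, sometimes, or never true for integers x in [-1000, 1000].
Holds at x = 0: LHS = 0³ + 3·0² - 0 = 0, RHS = 2·0² - 0 = 0; 0 ≤ 0 — holds
Fails at x = 1: LHS = 1³ + 3·1² - 1 = 3, RHS = 2·1² - 1 = 1; 3 ≤ 1 — FAILS
It is satisfied by some integers in the range but not all.

Answer: Sometimes true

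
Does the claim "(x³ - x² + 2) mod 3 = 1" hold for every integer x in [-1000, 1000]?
The claim fails at x = 0:
x = 0: LHS = (0³ - 0² + 2) mod 3 = 2 mod 3 = 2; 2 = 1 — FAILS

Because a single integer refutes it, the statement is false.

Answer: False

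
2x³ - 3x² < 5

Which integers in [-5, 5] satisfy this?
Holds for: {-5, -4, -3, -2, -1, 0, 1, 2}
Fails for: {3, 4, 5}

Answer: {-5, -4, -3, -2, -1, 0, 1, 2}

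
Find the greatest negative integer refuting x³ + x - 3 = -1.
Testing negative integers from -1 downward:
x = -1: LHS = (-1)³ + (-1) - 3 = -5; -5 = -1 — FAILS  ← closest negative counterexample to 0

Answer: x = -1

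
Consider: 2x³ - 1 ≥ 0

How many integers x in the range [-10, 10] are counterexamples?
Counterexamples in [-10, 10]: {-10, -9, -8, -7, -6, -5, -4, -3, -2, -1, 0}.

Counting them gives 11 values.

Answer: 11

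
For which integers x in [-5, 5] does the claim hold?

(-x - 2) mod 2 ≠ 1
Holds for: {-4, -2, 0, 2, 4}
Fails for: {-5, -3, -1, 1, 3, 5}

Answer: {-4, -2, 0, 2, 4}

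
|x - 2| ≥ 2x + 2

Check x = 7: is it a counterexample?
Substitute x = 7 into the relation:
x = 7: LHS = |7 - 2| = |5| = 5, RHS = 2·7 + 2 = 16; 5 ≥ 16 — FAILS

Since the claim fails at x = 7, this value is a counterexample.

Answer: Yes, x = 7 is a counterexample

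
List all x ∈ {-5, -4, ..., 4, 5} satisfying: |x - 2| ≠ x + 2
Holds for: {-5, -4, -3, -2, -1, 1, 2, 3, 4, 5}
Fails for: {0}

Answer: {-5, -4, -3, -2, -1, 1, 2, 3, 4, 5}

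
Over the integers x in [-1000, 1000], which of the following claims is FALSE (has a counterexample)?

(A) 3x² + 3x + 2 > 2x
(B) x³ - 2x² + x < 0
(A) Over all integers in [-1000, 1000], LHS − RHS is smallest at x = 0, where it equals 2:
x = 0: LHS = 3·0² + 3·0 + 2 = 2, RHS = 2·0 = 0; 2 > 0 — holds
At the ends of the range:
x = -1000: LHS = 3·(-1000)² + 3·(-1000) + 2 = 2997002, RHS = 2·(-1000) = -2000; 2997002 > -2000 — holds
x = 1000: LHS = 3·1000² + 3·1000 + 2 = 3003002, RHS = 2·1000 = 2000; 3003002 > 2000 — holds
Hence LHS − RHS is never zero or negative, i.e. LHS > RHS throughout, so the relation holds for every integer in [-1000, 1000].

(B) x = 0: LHS = 0³ - 2·0² + 0 = 0; 0 < 0 — FAILS

Only (B) has a counterexample.

Answer: B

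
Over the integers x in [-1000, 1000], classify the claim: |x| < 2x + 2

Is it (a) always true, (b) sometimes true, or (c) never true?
Holds at x = 0: LHS = |0| = 0, RHS = 2·0 + 2 = 2; 0 < 2 — holds
Fails at x = -1: LHS = |-1| = 1, RHS = 2·(-1) + 2 = 0; 1 < 0 — FAILS
It is satisfied by some integers in the range but not all.

Answer: Sometimes true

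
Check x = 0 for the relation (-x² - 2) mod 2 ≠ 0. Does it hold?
x = 0: LHS = (-0² - 2) mod 2 = (-2) mod 2 = 0; 0 ≠ 0 — FAILS

The relation fails at x = 0, so x = 0 is a counterexample.

Answer: No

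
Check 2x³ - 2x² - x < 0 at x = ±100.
x = 100: LHS = 2·100³ - 2·100² - 100 = 1979900; 1979900 < 0 — FAILS
x = -100: LHS = 2·(-100)³ - 2·(-100)² - (-100) = -2019900; -2019900 < 0 — holds

Answer: Partially: fails for x = 100, holds for x = -100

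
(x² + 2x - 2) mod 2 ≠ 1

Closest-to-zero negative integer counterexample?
Testing negative integers from -1 downward:
x = -1: LHS = ((-1)² + 2·(-1) - 2) mod 2 = (-3) mod 2 = 1; 1 ≠ 1 — FAILS  ← closest negative counterexample to 0

Answer: x = -1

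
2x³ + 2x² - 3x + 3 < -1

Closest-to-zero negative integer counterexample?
Testing negative integers from -1 downward:
x = -1: LHS = 2·(-1)³ + 2·(-1)² - 3·(-1) + 3 = 6; 6 < -1 — FAILS  ← closest negative counterexample to 0

Answer: x = -1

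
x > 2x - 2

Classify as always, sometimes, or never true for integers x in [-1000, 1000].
Holds at x = 0: RHS = 2·0 - 2 = -2; 0 > -2 — holds
Fails at x = 2: RHS = 2·2 - 2 = 2; 2 > 2 — FAILS
It is satisfied by some integers in the range but not all.

Answer: Sometimes true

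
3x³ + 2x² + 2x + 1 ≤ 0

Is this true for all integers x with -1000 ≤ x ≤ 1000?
The claim fails at x = 0:
x = 0: LHS = 3·0³ + 2·0² + 2·0 + 1 = 1; 1 ≤ 0 — FAILS

Because a single integer refutes it, the statement is false.

Answer: False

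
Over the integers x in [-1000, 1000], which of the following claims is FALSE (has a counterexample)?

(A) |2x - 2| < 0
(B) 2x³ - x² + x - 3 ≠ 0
(A) x = 0: LHS = |2·0 - 2| = |-2| = 2; 2 < 0 — FAILS

(B) Track d = LHS − RHS over the integers in [-1000, 1000]. Equality would need d = 0, but d changes sign only between consecutive integers, jumping over 0:
x = 1: LHS = 2·1³ - 1² + 1 - 3 = -1; -1 ≠ 0 — holds  (d = -1)
x = 2: LHS = 2·2³ - 2² + 2 - 3 = 11; 11 ≠ 0 — holds  (d = 11)
Away from these crossings d keeps a constant sign, and checking every integer in [-1000, 1000] confirms d ≠ 0 throughout. Hence the two sides are never equal, so the relation holds for every integer in [-1000, 1000].

Only (A) has a counterexample.

Answer: A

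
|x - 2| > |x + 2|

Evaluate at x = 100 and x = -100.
x = 100: LHS = |100 - 2| = |98| = 98, RHS = |100 + 2| = |102| = 102; 98 > 102 — FAILS
x = -100: LHS = |(-100) - 2| = |-102| = 102, RHS = |(-100) + 2| = |-98| = 98; 102 > 98 — holds

Answer: Partially: fails for x = 100, holds for x = -100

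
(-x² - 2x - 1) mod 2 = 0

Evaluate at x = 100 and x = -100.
x = 100: LHS = (-100² - 2·100 - 1) mod 2 = (-10201) mod 2 = 1; 1 = 0 — FAILS
x = -100: LHS = (-(-100)² - 2·(-100) - 1) mod 2 = (-9801) mod 2 = 1; 1 = 0 — FAILS

Answer: No, fails for both x = 100 and x = -100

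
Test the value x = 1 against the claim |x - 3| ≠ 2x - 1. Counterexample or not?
Substitute x = 1 into the relation:
x = 1: LHS = |1 - 3| = |-2| = 2, RHS = 2·1 - 1 = 1; 2 ≠ 1 — holds

The relation holds at x = 1, so it is not a counterexample.

Answer: No, x = 1 is not a counterexample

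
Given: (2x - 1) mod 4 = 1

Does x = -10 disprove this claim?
Substitute x = -10 into the relation:
x = -10: LHS = (2·(-10) - 1) mod 4 = (-21) mod 4 = 3; 3 = 1 — FAILS

Since the claim fails at x = -10, this value is a counterexample.

Answer: Yes, x = -10 is a counterexample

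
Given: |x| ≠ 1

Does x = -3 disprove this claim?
Substitute x = -3 into the relation:
x = -3: LHS = |-3| = 3; 3 ≠ 1 — holds

The claim holds here, so x = -3 is not a counterexample. (A counterexample exists elsewhere, e.g. x = 1.)

Answer: No, x = -3 is not a counterexample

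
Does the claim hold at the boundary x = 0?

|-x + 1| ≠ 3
x = 0: LHS = |-0 + 1| = |1| = 1; 1 ≠ 3 — holds

The relation is satisfied at x = 0.

Answer: Yes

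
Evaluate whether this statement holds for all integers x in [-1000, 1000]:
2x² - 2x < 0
The claim fails at x = 0:
x = 0: LHS = 2·0² - 2·0 = 0; 0 < 0 — FAILS

Because a single integer refutes it, the statement is false.

Answer: False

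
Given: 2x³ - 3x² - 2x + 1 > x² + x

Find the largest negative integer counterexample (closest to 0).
Testing negative integers from -1 downward:
x = -1: LHS = 2·(-1)³ - 3·(-1)² - 2·(-1) + 1 = -2, RHS = (-1)² + (-1) = 0; -2 > 0 — FAILS  ← closest negative counterexample to 0

Answer: x = -1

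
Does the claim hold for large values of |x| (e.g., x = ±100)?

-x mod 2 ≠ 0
x = 100: LHS = (-100) mod 2 = 0; 0 ≠ 0 — FAILS
x = -100: LHS = (-(-100)) mod 2 = 100 mod 2 = 0; 0 ≠ 0 — FAILS

Answer: No, fails for both x = 100 and x = -100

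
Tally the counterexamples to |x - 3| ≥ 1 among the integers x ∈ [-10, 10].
Counterexamples in [-10, 10]: {3}.

Counting them gives 1 values.

Answer: 1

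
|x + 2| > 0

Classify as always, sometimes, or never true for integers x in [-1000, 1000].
Holds at x = 0: LHS = |0 + 2| = |2| = 2; 2 > 0 — holds
Fails at x = -2: LHS = |(-2) + 2| = |0| = 0; 0 > 0 — FAILS
It is satisfied by some integers in the range but not all.

Answer: Sometimes true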